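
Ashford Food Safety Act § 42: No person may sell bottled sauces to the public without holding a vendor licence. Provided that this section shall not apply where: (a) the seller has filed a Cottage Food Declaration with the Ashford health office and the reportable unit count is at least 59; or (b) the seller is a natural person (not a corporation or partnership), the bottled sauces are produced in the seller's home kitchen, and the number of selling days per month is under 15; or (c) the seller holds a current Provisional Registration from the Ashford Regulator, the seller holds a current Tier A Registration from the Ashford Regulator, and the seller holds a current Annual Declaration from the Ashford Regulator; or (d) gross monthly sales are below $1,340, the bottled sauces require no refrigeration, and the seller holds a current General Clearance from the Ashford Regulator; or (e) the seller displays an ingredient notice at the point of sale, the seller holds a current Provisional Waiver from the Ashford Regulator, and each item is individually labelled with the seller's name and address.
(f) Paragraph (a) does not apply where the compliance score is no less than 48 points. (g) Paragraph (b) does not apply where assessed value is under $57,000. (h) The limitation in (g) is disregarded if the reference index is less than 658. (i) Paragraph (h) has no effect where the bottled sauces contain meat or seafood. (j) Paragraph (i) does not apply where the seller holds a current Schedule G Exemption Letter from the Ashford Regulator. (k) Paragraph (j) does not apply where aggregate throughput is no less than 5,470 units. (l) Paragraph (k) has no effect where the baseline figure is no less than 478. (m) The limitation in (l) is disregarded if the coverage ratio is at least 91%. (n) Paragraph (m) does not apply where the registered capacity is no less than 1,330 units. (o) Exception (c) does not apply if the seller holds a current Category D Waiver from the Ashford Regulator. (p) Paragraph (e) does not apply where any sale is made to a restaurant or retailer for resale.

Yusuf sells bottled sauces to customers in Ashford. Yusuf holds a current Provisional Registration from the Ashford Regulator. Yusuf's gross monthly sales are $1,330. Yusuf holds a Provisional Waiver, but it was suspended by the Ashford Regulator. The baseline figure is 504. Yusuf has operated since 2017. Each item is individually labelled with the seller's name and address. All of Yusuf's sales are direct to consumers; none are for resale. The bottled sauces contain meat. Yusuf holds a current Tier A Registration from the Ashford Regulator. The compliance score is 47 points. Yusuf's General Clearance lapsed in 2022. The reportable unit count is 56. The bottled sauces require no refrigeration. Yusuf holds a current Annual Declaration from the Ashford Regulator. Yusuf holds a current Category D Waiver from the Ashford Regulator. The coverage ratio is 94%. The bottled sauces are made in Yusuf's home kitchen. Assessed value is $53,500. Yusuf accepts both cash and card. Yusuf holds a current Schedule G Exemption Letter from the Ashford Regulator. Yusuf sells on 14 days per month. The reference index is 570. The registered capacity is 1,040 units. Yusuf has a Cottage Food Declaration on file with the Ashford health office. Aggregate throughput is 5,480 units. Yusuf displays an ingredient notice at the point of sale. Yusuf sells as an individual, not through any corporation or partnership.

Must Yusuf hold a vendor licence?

Exception (a) requires that the reportable unit count is at least 59; but the reportable unit count is 56, short of 59, so (a) is unavailable.
Exception (b): the seller is a natural person; the bottled sauces are home-kitchen produced; the number of selling days per month is 14, under the 15 limit — every condition holds. But applying paragraphs (g)–(n): (g) operates against (b): assessed value is $53,500, under the $57,000 limit. (h) would limit (g) — the reference index is 570, less than the 658 limit — but (i) sets (h) aside: (i) applies — the bottled sauces contain meat. (j) would limit (i) — a current Schedule G Exemption Letter is held — but (k) sets (j) aside: (k) operates against (j): aggregate throughput is 5,480 units, meeting the 5,470 units threshold. (l) is triggered (the baseline figure is 504, meeting the 478 threshold), but is overridden by (m): (m) operates against (l): the coverage ratio is 94%, meeting the 91% threshold. (n), which would lift (m), is not triggered — the registered capacity is 1,040 units, short of 1,330 units. So (b) is unavailable.
Exception (c)'s conditions are all satisfied: a current Provisional Registration is held; a current Tier A Registration is held; a current Annual Declaration is held. However, paragraph (o) must be considered: (o) operates against (c): a current Category D Waiver is held. Exception (c) does not apply.
Exception (d) does not apply: there is no General Clearance in force.
Exception (e) fails — no current Provisional Waiver is held.
Every exception is unavailable, so the rule governs.

Yes — Yusuf must hold a vendor licence.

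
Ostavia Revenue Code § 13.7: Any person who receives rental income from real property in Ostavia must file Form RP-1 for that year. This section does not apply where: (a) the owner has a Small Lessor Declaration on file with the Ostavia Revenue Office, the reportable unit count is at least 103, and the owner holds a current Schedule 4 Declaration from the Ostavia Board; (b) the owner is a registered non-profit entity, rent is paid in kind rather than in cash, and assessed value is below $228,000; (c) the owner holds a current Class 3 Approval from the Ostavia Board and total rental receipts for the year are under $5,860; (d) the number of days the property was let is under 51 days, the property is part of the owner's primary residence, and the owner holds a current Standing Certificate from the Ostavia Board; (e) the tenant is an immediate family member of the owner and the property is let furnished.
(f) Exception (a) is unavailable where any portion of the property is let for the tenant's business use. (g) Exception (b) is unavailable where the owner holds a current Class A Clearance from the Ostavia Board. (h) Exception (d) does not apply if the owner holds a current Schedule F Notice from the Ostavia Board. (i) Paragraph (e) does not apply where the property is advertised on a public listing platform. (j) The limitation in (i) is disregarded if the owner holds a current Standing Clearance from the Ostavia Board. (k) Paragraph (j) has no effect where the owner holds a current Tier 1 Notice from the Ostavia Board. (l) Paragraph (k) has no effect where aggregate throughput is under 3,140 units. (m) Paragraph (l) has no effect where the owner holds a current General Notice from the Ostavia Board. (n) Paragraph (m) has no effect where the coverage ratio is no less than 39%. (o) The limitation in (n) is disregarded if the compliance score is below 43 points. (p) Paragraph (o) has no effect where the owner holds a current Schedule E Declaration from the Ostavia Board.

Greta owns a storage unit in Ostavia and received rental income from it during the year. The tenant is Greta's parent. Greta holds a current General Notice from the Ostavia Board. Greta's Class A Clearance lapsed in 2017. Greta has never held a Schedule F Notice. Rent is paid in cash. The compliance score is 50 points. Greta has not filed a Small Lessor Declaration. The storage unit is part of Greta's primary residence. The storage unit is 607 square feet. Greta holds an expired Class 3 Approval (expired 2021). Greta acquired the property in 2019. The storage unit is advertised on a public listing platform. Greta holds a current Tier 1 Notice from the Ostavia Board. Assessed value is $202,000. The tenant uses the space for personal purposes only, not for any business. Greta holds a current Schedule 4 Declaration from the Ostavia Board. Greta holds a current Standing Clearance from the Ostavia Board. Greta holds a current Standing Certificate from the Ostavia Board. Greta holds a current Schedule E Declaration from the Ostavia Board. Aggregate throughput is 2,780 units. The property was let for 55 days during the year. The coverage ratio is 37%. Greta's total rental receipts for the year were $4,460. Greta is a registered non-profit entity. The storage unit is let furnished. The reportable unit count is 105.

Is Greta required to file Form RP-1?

Yes — Greta must file Form RP-1.

Exception (a) does not apply: no Small Lessor Declaration is on file.
Exception (b) does not apply: rent is paid in cash.
Exception (c) fails — there is no Class 3 Approval in force.
Exception (d) does not apply: the number of days the property was let is 55 days, not under 51 days.
All of (e)'s requirements are met (the tenant is an immediate family member; the property is let furnished). Turning to paragraphs (i)–(p): (i) operates against (e): the property is publicly advertised. (j) would limit (i) — a current Standing Clearance is held — but (k) sets (j) aside: (k) operates against (j): a current Tier 1 Notice is held. (l) would limit (k) — aggregate throughput is 2,780 units, under the 3,140 units limit — but (m) sets (l) aside: (m) operates against (l): a current General Notice is held. (n) is not triggered (the coverage ratio is 37%, short of 39%), so (m) stands. Exception (e) does not apply.
No exception is made out. Greta falls within the general rule.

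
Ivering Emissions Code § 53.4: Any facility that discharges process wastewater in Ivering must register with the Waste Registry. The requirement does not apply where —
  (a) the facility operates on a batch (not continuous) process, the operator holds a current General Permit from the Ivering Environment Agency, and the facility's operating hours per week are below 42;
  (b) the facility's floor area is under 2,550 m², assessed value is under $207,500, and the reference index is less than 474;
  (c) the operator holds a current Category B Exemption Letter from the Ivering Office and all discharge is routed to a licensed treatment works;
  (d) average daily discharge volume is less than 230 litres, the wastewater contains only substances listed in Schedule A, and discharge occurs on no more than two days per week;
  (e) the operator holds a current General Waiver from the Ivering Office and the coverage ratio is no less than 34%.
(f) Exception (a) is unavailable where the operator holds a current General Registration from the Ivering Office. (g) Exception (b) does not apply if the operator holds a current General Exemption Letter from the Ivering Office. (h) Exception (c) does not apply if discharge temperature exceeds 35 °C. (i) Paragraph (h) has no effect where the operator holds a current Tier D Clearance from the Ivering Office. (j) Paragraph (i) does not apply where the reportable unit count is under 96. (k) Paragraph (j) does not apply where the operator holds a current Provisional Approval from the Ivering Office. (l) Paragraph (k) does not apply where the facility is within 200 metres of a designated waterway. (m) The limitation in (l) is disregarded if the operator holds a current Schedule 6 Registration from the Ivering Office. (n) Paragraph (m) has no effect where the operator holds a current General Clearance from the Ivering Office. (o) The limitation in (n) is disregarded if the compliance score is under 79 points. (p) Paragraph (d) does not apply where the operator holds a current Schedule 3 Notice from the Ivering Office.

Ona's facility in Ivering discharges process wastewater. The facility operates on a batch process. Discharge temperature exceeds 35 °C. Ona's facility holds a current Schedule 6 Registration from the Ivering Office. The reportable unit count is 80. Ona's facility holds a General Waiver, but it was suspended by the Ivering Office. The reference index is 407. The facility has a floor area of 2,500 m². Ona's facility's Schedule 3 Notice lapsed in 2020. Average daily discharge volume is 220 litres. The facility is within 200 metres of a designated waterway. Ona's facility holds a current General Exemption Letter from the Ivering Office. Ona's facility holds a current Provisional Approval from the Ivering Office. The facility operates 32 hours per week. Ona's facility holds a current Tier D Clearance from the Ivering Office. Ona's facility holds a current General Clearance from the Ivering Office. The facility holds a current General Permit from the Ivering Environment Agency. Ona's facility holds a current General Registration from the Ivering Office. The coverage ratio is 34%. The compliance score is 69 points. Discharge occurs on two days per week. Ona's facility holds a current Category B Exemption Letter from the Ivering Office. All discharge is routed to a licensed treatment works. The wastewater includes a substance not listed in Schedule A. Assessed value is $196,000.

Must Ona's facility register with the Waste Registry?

No — exception (c) applies; Ona's facility is not required to register with the Waste Registry.

Exception (a)'s conditions are all satisfied: the facility operates on a batch process; a current General Permit is held; the facility's operating hours per week are 32, below the 42 limit. But applying paragraph (f): (f) is engaged — a current General Registration is held. Exception (a) does not apply.
Exception (b)'s conditions are all satisfied: the facility's floor area is 2,500 m², under the 2,550 m² limit; assessed value is $196,000, under the $207,500 limit; the reference index is 407, less than the 474 limit. However, paragraph (g) must be considered: (g) is triggered — a current General Exemption Letter is held. (b) is therefore removed.
All of (c)'s requirements are met (a current Category B Exemption Letter is held; discharge is routed to a licensed treatment works). Under paragraphs (h)–(o): (h) applies (discharge temperature exceeds 35 °C), but is displaced by (i): (i) operates against (h): a current Tier D Clearance is held. (j) applies (the reportable unit count is 80, under the 96 limit), but is set aside by (k): (k) applies — a current Provisional Approval is held. (l) would limit (k) — the facility is within 200 m of a designated waterway — but (m) sets (l) aside: (m) operates — a current Schedule 6 Registration is held. (n) would limit (m) — a current General Clearance is held — but (o) sets (n) aside: (o) operates against (n): the compliance score is 69 points, under the 79 points limit. So (c) applies.
Exception (d) does not apply: the wastewater includes a non-Schedule-A substance.
Exception (e) requires that the operator holds a current General Waiver from the Ivering Office; but no current General Waiver is held, so (e) is unavailable.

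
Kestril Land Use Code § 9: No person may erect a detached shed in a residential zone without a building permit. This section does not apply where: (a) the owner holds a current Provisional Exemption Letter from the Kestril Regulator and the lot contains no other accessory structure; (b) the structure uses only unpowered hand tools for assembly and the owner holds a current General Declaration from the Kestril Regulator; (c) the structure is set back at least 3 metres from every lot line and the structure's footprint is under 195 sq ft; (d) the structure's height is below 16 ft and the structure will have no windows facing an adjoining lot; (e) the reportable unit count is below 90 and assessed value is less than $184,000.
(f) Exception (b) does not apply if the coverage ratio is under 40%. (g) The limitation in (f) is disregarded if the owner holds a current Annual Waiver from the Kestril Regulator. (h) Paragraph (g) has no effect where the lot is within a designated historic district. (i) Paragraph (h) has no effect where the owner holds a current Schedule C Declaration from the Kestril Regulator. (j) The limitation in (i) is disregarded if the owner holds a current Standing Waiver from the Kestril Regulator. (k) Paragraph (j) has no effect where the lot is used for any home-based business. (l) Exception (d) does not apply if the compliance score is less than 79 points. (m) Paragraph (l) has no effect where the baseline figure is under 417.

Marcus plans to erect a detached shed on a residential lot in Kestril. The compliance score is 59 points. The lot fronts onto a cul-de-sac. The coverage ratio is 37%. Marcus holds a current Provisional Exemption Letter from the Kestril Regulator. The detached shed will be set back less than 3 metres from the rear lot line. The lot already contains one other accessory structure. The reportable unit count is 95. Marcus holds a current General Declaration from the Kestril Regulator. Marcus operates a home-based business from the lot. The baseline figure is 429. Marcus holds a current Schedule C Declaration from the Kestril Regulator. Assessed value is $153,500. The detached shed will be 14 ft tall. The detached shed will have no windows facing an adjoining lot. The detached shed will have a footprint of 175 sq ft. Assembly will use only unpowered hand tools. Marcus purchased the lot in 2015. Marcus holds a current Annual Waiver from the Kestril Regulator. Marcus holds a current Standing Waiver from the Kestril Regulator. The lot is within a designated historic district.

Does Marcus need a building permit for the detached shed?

No — exception (b) applies; Marcus does not need a building permit.

Exception (a) requires that the lot contains no other accessory structure; but the lot already has another accessory structure, so (a) is unavailable.
All of (b)'s requirements are met (assembly uses only hand tools; a current General Declaration is held). As to paragraphs (f)–(k): (f) would limit (b) — the coverage ratio is 37%, under the 40% limit — but (g) sets (f) aside: (g) is triggered — a current Annual Waiver is held. (h) would limit (g) — the lot is in a historic district — but (i) sets (h) aside: (i) is triggered — a current Schedule C Declaration is held. (j) would limit (i) — a current Standing Waiver is held — but (k) sets (j) aside: (k) operates against (j): a home-based business operates on the lot. Exception (b) stands.
Exception (c) does not apply: the rear setback is under 3 m.
All of (d)'s requirements are met (the structure's height is 14 ft, below the 16 ft limit; no windows face an adjoining lot). However, paragraphs (l)–(m) must be considered: (l) is triggered — the compliance score is 59 points, less than the 79 points limit. (m), which would lift (l), does not operate here — the baseline figure is 429, not under 417. (d) is therefore removed.
Exception (e) requires that the reportable unit count is below 90; but the reportable unit count is 95, not below 90, so (e) is unavailable.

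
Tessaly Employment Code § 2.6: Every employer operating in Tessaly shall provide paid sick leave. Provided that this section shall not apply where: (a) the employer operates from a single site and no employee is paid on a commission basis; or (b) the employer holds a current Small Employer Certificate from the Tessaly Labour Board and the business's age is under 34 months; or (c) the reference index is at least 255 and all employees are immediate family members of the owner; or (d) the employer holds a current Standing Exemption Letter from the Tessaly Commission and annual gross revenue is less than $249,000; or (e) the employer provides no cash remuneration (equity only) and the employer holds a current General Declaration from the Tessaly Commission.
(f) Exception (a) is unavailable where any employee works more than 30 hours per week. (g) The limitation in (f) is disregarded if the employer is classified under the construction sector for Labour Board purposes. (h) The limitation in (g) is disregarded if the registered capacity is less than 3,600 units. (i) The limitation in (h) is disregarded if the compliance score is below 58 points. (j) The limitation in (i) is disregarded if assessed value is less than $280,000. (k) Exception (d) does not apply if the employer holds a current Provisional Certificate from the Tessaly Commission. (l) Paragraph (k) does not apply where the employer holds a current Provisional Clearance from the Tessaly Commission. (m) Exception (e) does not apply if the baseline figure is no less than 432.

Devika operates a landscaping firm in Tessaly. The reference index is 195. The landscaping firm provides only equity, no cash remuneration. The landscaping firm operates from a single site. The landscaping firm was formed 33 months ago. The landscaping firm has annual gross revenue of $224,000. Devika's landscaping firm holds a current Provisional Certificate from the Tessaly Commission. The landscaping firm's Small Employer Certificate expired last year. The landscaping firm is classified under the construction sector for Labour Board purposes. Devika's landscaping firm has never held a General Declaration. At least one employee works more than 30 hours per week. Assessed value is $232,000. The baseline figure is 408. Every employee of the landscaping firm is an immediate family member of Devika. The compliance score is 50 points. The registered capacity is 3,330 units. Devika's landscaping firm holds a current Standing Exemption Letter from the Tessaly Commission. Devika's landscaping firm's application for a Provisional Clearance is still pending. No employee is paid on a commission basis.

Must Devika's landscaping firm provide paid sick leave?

Exception (a) is satisfied on its face — the employer operates from a single site; no employee is paid on commission. But applying paragraphs (f)–(j): (f) applies — at least one employee exceeds 30 hours/week. (g) is engaged (the landscaping firm is classified under the construction sector), but is set aside by (h): (h) is triggered — the registered capacity is 3,330 units, less than the 3,600 units limit. (i) would limit (h) — the compliance score is 50 points, below the 58 points limit — but (j) sets (i) aside: (j) operates — assessed value is $232,000, less than the $280,000 limit. (a) is therefore removed.
Exception (b) does not apply: the Small Employer Certificate has expired.
Exception (c) does not apply: the reference index is 195, short of 255.
Exception (d)'s conditions are all satisfied: a current Standing Exemption Letter is held; annual gross revenue is $224,000, less than the $249,000 limit. However, paragraphs (k)–(l) must be considered: (k) operates — a current Provisional Certificate is held. (l) is not engaged (there is no Provisional Clearance in force), so (k) stands. So (d) is unavailable.
Exception (e) requires that the employer holds a current General Declaration from the Tessaly Commission; but the General Declaration is not current, so (e) is unavailable.
None of the exceptions is available; § 2.6 applies in full.

Yes — Devika's landscaping firm must provide paid sick leave.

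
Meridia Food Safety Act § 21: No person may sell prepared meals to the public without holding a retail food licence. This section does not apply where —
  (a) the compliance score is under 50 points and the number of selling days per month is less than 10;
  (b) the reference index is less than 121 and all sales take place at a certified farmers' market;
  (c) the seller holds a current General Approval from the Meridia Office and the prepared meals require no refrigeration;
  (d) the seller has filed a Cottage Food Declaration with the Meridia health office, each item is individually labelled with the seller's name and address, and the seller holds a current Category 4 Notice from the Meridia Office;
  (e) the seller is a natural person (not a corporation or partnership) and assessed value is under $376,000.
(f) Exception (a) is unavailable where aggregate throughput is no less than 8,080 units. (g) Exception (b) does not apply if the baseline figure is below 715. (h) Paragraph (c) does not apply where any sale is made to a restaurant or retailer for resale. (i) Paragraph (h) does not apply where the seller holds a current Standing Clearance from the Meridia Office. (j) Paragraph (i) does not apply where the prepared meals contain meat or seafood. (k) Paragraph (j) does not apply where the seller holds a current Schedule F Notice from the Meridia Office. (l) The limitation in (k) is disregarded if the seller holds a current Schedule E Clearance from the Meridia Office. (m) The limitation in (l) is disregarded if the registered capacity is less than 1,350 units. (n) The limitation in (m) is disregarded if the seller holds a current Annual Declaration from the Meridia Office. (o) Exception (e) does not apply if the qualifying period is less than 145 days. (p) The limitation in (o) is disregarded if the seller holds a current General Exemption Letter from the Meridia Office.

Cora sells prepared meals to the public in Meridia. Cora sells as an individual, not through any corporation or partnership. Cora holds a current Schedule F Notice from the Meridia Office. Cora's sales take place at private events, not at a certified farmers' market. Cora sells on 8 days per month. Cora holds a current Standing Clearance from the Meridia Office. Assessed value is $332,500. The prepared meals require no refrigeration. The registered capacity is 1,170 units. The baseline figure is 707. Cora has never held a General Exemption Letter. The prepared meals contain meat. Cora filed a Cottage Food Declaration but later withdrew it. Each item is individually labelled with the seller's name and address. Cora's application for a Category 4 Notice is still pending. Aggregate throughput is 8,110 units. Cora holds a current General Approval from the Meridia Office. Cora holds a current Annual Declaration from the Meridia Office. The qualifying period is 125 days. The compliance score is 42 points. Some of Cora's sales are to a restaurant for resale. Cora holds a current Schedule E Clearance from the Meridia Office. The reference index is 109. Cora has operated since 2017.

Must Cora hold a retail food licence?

Exception (a): the compliance score is 42 points, under the 50 points limit; the number of selling days per month is 8, less than the 10 limit — every condition holds. Turning to paragraph (f): (f) operates against (a): aggregate throughput is 8,110 units, meeting the 8,080 units threshold. Exception (a) does not apply.
Exception (b) fails — sales are at private events, not a certified farmers' market.
Exception (c): a current General Approval is held; the prepared meals are shelf-stable — every condition holds. But applying paragraphs (h)–(n): (h) operates against (c): some sales are to a restaurant for resale. (i) would limit (h) — a current Standing Clearance is held — but (j) sets (i) aside: (j) is engaged — the prepared meals contain meat. (k) would limit (j) — a current Schedule F Notice is held — but (l) sets (k) aside: (l) is triggered — a current Schedule E Clearance is held. (m) applies (the registered capacity is 1,170 units, less than the 1,350 units limit), but is set aside by (n): (n) applies — a current Annual Declaration is held. So (c) is unavailable.
Exception (d) does not apply: the Cottage Food Declaration was withdrawn.
Exception (e)'s conditions are all satisfied: the seller is a natural person; assessed value is $332,500, under the $376,000 limit. However, paragraphs (o)–(p) must be considered: (o) is triggered — the qualifying period is 125 days, less than the 145 days limit. (p), which would lift (o), does not operate here — there is no General Exemption Letter in force. Exception (e) does not apply.
None of the exceptions is available; § 21 applies in full.

Yes — Cora must hold a retail food licence.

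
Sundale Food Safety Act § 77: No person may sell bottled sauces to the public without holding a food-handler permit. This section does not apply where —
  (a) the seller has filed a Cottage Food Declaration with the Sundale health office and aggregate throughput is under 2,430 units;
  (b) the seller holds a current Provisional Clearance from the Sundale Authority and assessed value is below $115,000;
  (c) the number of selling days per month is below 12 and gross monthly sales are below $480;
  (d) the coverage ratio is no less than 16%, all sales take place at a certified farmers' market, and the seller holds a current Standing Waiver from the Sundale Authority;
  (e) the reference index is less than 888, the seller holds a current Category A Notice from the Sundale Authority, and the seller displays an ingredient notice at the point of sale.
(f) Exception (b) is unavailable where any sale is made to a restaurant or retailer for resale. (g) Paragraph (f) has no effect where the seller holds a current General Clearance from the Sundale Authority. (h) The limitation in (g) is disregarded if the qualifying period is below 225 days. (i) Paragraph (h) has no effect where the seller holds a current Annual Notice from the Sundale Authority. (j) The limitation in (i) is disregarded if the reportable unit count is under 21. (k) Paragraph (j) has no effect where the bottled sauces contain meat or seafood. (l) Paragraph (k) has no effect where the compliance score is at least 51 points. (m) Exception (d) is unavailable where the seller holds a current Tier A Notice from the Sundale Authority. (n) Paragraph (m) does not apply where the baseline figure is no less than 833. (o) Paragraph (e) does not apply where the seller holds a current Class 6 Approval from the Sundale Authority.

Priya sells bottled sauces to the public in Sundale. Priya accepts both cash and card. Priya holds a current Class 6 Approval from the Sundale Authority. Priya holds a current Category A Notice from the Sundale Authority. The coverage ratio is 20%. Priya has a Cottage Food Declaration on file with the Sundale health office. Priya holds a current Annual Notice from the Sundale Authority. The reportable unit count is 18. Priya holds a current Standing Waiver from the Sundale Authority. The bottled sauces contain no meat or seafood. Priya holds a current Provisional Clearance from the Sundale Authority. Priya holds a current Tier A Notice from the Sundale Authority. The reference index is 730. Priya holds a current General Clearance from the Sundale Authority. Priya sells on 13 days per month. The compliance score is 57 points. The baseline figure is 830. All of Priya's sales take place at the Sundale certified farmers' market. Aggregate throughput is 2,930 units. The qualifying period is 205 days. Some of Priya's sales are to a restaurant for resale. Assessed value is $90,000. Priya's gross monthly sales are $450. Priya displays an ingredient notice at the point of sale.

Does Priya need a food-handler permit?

Yes — Priya must hold a food-handler permit.

Exception (a) fails — aggregate throughput is 2,930 units, not under 2,430 units.
Exception (b): a current Provisional Clearance is held; assessed value is $90,000, below the $115,000 limit — every condition holds. Turning to paragraphs (f)–(l): (f) operates — some sales are to a restaurant for resale. (g) operates (a current General Clearance is held), but yields to (h): (h) operates against (g): the qualifying period is 205 days, below the 225 days limit. (i) is engaged (a current Annual Notice is held), but is displaced by (j): (j) operates against (i): the reportable unit count is 18, under the 21 limit. (k) is inapplicable (the bottled sauces contain no meat or seafood), so (j) stands. (b) is therefore removed.
Exception (c) does not apply: the number of selling days per month is 13, not below 12.
Exception (d)'s conditions are all satisfied: the coverage ratio is 20%, meeting the 16% threshold; all sales are at a certified farmers' market; a current Standing Waiver is held. Turning to paragraphs (m)–(n): (m) operates against (d): a current Tier A Notice is held. (n) is not triggered (the baseline figure is 830, short of 833), so (m) stands. So (d) is unavailable.
Exception (e) is satisfied on its face — the reference index is 730, less than the 888 limit; a current Category A Notice is held; an ingredient notice is displayed. Turning to paragraph (o): (o) operates — a current Class 6 Approval is held. Exception (e) does not apply.
No exception is made out. Priya falls within the general rule.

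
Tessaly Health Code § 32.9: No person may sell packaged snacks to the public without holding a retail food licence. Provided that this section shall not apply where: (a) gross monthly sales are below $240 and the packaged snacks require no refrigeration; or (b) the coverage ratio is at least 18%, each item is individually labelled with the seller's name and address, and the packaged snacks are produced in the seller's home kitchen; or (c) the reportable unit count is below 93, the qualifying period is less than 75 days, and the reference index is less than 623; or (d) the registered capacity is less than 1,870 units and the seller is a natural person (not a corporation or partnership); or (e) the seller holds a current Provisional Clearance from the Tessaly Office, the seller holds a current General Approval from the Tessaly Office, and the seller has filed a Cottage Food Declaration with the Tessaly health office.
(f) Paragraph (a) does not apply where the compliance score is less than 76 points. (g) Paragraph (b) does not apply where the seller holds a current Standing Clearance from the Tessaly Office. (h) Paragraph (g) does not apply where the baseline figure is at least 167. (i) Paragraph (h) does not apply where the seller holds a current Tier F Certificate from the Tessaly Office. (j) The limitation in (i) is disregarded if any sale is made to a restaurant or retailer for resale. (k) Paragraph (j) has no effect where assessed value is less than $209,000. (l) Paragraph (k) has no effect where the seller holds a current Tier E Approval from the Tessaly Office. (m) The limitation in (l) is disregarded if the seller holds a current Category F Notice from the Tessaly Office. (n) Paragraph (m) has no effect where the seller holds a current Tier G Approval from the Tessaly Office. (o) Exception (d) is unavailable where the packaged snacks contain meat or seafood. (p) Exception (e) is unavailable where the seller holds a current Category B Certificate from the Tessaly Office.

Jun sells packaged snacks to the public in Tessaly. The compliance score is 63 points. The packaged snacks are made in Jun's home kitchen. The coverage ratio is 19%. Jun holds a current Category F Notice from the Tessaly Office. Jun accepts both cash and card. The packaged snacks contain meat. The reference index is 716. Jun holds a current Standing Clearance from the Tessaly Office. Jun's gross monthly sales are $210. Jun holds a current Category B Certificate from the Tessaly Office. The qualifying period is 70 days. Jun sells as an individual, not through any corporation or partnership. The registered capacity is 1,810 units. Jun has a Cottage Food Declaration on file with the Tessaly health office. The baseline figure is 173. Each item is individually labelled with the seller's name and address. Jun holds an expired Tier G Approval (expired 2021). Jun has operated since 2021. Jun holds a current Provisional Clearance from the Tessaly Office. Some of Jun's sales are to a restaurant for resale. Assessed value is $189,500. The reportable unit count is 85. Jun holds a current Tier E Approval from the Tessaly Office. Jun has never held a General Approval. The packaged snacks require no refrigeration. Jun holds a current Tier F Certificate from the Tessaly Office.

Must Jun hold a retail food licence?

Yes — Jun must hold a retail food licence.

Exception (a)'s conditions are all satisfied: gross monthly sales are $210, below the $240 limit; the packaged snacks are shelf-stable. But: (f) is triggered — the compliance score is 63 points, less than the 76 points limit. So (a) is unavailable.
Exception (b) is satisfied on its face — the coverage ratio is 19%, meeting the 18% threshold; items are individually labelled; the packaged snacks are home-kitchen produced. However, paragraphs (g)–(n) must be considered: (g) operates against (b): a current Standing Clearance is held. (h) applies (the baseline figure is 173, meeting the 167 threshold), but is set aside by (i): (i) operates — a current Tier F Certificate is held. (j) is engaged (some sales are to a restaurant for resale), but yields to (k): (k) applies — assessed value is $189,500, less than the $209,000 limit. (l) is triggered (a current Tier E Approval is held), but is itself disapplied by (m): (m) operates against (l): a current Category F Notice is held. (n), which would lift (m), does not operate here — the Tier G Approval is not current. Exception (b) does not apply.
Exception (c) does not apply: the reference index is 716, not less than 623.
Exception (d) is satisfied on its face — the registered capacity is 1,810 units, less than the 1,870 units limit; the seller is a natural person. Turning to paragraph (o): (o) operates against (d): the packaged snacks contain meat. (d) is therefore removed.
Exception (e) requires that the seller holds a current General Approval from the Tessaly Office; but there is no General Approval in force, so (e) is unavailable.
No exception applies. The general rule governs.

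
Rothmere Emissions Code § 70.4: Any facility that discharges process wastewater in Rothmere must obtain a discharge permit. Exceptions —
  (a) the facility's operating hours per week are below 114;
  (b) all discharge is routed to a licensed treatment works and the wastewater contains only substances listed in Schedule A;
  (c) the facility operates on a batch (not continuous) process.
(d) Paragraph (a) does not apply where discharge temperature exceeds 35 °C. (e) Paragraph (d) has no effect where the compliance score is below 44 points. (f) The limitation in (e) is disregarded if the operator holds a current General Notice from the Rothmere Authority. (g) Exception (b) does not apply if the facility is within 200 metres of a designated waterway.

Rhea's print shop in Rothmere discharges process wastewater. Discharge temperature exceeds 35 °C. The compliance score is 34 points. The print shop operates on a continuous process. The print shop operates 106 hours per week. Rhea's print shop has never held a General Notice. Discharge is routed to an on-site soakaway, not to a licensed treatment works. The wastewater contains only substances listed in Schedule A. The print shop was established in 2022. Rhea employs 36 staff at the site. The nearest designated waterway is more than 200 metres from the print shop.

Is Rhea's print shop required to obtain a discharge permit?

No — exception (a) applies; Rhea's print shop is not required to obtain a discharge permit.

Exception (a)'s conditions are all satisfied: the facility's operating hours per week are 106, below the 114 limit. Considering the limiting provisions: (d) operates (discharge temperature exceeds 35 °C), but is set aside by (e): (e) applies — the compliance score is 34 points, below the 44 points limit. (f) is not triggered (the General Notice is not current), so (e) stands. (a) remains available.
Exception (b) does not apply: discharge is not routed to a licensed treatment works.
Exception (c) does not apply: the facility operates on a continuous process.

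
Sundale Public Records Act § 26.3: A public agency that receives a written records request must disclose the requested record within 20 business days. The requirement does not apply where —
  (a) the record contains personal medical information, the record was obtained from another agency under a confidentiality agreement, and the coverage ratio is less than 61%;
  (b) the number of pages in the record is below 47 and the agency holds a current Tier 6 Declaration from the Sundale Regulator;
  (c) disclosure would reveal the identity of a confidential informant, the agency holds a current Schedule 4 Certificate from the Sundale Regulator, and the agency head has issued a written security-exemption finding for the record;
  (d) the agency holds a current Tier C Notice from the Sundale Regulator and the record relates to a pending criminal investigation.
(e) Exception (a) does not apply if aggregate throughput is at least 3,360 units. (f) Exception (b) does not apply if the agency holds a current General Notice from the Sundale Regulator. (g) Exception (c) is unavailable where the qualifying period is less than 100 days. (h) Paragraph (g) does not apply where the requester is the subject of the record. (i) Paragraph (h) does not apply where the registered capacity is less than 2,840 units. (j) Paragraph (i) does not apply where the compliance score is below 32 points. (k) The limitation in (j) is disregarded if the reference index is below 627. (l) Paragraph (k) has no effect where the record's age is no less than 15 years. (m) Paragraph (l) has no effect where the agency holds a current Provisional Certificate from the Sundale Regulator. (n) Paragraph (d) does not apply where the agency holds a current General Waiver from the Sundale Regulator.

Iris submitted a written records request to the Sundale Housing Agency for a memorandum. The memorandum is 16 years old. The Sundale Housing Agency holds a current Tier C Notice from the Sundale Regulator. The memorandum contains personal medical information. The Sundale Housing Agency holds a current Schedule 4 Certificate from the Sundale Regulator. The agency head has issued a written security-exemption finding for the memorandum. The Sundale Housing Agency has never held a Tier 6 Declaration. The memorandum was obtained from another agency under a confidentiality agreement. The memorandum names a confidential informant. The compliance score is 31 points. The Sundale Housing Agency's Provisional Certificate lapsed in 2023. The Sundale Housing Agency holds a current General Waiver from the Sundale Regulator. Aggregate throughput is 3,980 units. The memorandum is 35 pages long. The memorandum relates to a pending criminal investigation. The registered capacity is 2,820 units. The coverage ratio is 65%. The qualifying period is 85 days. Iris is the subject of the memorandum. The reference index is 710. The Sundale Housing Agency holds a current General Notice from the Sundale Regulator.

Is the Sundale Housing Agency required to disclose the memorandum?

Exception (a) fails — the coverage ratio is 65%, not less than 61%.
Exception (b) does not apply: there is no Tier 6 Declaration in force.
Exception (c)'s conditions are all satisfied: the memorandum names a confidential informant; a current Schedule 4 Certificate is held; a written security-exemption finding has been issued. Under paragraphs (g)–(m): (g) would limit (c) — the qualifying period is 85 days, less than the 100 days limit — but (h) sets (g) aside: (h) operates against (g): Iris is the subject of the memorandum. (i) applies (the registered capacity is 2,820 units, less than the 2,840 units limit), but is itself disapplied by (j): (j) is triggered — the compliance score is 31 points, below the 32 points limit. (k) does not operate here (the reference index is 710, not below 627), so (j) stands. So (c) applies.
All of (d)'s requirements are met (a current Tier C Notice is held; the memorandum relates to a pending investigation). But: (n) operates against (d): a current General Waiver is held. (d) is therefore removed.

No — exception (c) applies; the Sundale Housing Agency is not required to disclose the memorandum.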